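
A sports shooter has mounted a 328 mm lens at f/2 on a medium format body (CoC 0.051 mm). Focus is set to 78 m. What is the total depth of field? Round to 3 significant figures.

Hyperfocal distance H = f²/(N·c) + f = 328²/(2 × 0.051) + 328 = 107584/0.102 + 328 ≈ 1055073.1 mm ≈ 1055 m.
Near limit Dn = s·(H − f)/(H + s − 2f) = 78000 × (1055073.1 − 328) / (1055073.1 + 78000 − 2 × 328) = 78000 × 1054745.1 / 1132417.1 ≈ 72650 mm.
Far limit Df = s·(H − f)/(H − s) = 78000 × (1055073.1 − 328) / (1055073.1 − 78000) = 78000 × 1054745.1 / 977073.1 ≈ 84201 mm.
Depth of field = Df − Dn = 84201 − 72650 ≈ 11551 mm ≈ 11.6 m.

11.6 m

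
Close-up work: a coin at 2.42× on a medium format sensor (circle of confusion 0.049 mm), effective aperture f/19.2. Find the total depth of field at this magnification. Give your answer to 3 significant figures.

0.321 mm

At magnification m, DoF ≈ 2·N_eff·c/m² = 2 × 19.2 × 0.049 / 2.42² = 1.882 / 5.856 ≈ 0.321 mm.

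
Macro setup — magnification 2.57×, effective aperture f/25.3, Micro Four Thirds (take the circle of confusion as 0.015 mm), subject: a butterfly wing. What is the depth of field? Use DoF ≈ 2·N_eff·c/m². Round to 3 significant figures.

0.115 mm

At magnification m, DoF ≈ 2·N_eff·c/m² = 2 × 25.3 × 0.015 / 2.57² = 0.759 / 6.605 ≈ 0.115 mm.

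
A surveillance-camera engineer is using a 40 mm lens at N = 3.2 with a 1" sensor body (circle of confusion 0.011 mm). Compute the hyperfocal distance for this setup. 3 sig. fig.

45.5 m

Hyperfocal distance H = f²/(N·c) + f = 40²/(3.2 × 0.011) + 40 = 1600/0.0352 + 40 ≈ 45494.5 mm ≈ 45.5 m.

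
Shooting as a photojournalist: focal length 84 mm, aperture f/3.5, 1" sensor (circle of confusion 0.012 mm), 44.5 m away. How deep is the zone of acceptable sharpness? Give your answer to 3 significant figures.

25.3 m

Hyperfocal distance H = f²/(N·c) + f = 84²/(3.5 × 0.012) + 84 = 7056/0.042 + 84 ≈ 168084.0 mm ≈ 168.1 m.
Near limit Dn = s·(H − f)/(H + s − 2f) = 44500 × (168084.0 − 84) / (168084.0 + 44500 − 2 × 84) = 44500 × 168000.0 / 212416.0 ≈ 35195 mm.
Far limit Df = s·(H − f)/(H − s) = 44500 × (168084.0 − 84) / (168084.0 − 44500) = 44500 × 168000.0 / 123584.0 ≈ 60493 mm.
Depth of field = Df − Dn = 60493 − 35195 ≈ 25298 mm ≈ 25.3 m.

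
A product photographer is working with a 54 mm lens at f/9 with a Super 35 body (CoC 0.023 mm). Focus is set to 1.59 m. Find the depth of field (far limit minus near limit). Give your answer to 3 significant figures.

351 mm

Hyperfocal distance H = f²/(N·c) + f = 54²/(9 × 0.023) + 54 = 2916/0.207 + 54 ≈ 14141.0 mm ≈ 14.14 m.
Near limit Dn = s·(H − f)/(H + s − 2f) = 1590 × (14141.0 − 54) / (14141.0 + 1590 − 2 × 54) = 1590 × 14087.0 / 15623.0 ≈ 1433.68 mm.
Far limit Df = s·(H − f)/(H − s) = 1590 × (14141.0 − 54) / (14141.0 − 1590) = 1590 × 14087.0 / 12551.0 ≈ 1784.59 mm.
Depth of field = Df − Dn = 1784.59 − 1433.68 ≈ 350.91 mm.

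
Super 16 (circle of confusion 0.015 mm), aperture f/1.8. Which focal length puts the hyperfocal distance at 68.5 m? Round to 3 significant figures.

From H = f²/(N·c) + f, with f ≪ H: f ≈ √(H·N·c) = √(68500 × 1.8 × 0.015) = √1849.5 ≈ 43.01 mm.
The +f correction barely moves this — solving exactly, f² + N·c·f − N·c·H = 0 ⇒ f = (−N·c + √((N·c)² + 4·N·c·H))/2 = (−0.027 + √7398.0)/2 ≈ 42.992 mm, so f ≈ 43.0 mm.

43.0 mm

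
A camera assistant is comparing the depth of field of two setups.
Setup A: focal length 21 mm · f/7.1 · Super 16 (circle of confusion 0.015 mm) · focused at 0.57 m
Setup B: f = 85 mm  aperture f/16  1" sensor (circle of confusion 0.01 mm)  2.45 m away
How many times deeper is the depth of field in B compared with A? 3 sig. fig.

1.67

Setup A: H = 21²/(7.1×0.015) + 21 ≈ 4161.8 mm; DoF = Df − Dn = 657.12 − 503.27 ≈ 153.85 mm.
Setup B: H = 85²/(16×0.01) + 85 ≈ 45241.2 mm; DoF = Df − Dn = 2585.41 − 2328.07 ≈ 257.34 mm.
Ratio = 257.34 / 153.85 ≈ 1.67.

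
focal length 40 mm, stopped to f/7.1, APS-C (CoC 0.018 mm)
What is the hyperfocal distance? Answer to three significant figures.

Hyperfocal distance H = f²/(N·c) + f = 40²/(7.1 × 0.018) + 40 = 1600/0.1278 + 40 ≈ 12559.6 mm ≈ 12.6 m.

12.6 m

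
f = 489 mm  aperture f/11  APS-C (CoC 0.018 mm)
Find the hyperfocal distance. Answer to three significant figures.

1210 m

Hyperfocal distance H = f²/(N·c) + f = 489²/(11 × 0.018) + 489 = 239121/0.198 + 489 ≈ 1208170.8 mm ≈ 1210 m.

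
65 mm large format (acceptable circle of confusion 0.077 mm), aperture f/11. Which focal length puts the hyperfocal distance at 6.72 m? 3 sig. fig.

From H = f²/(N·c) + f, with f ≪ H: f ≈ √(H·N·c) = √(6720 × 11 × 0.077) = √5691.8 ≈ 75.44 mm.
Exact: f² + N·c·f − N·c·H = 0 ⇒ f = (−N·c + √((N·c)² + 4·N·c·H))/2 = (−0.847 + √22768)/2 ≈ 75.022 mm ≈ 75.0 mm.

75.0 mm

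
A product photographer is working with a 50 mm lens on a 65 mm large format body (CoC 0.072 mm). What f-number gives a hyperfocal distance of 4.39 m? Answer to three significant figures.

Rearrange H = f²/(N·c) + f for N: N = f² / ((H − f)·c).
N = 50² / ((4390 − 50) × 0.072) = 2500 / 312.5 ≈ 8.

f/8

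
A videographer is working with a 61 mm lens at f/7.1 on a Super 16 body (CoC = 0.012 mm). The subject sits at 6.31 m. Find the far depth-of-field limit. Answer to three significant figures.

Hyperfocal distance H = f²/(N·c) + f = 61²/(7.1 × 0.012) + 61 = 3721/0.0852 + 61 ≈ 43734.7 mm ≈ 43.73 m.
Far limit Df = s·(H − f)/(H − s) = 6310 × (43734.7 − 61) / (43734.7 − 6310) = 6310 × 43673.7 / 37424.7 ≈ 7363.6 mm ≈ 7.36 m.

7.36 m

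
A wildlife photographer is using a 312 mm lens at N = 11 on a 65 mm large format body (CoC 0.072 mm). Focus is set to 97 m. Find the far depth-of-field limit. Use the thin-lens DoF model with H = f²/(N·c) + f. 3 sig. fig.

Hyperfocal distance H = f²/(N·c) + f = 312²/(11 × 0.072) + 312 = 97344/0.792 + 312 ≈ 123221.1 mm ≈ 123.2 m.
Far limit Df = s·(H − f)/(H − s) = 97000 × (123221.1 − 312) / (123221.1 − 97000) = 97000 × 122909.1 / 26221.1 ≈ 454679 mm ≈ 455 m.

455 m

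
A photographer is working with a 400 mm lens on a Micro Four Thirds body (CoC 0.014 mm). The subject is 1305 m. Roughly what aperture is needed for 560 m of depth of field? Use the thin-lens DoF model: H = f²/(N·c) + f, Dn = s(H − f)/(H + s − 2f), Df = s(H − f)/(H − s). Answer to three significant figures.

f/1.80

Write h = H − f = f²/(N·c). The thin-lens limits are Dn = s·h/(h + (s−f)) and Df = s·h/(h − (s−f)), so DoF = Df − Dn = 2·s·(s−f)·h / (h² − (s−f)²).
That is a quadratic in h: DoF·h² − 2·s·(s−f)·h − DoF·(s−f)² = 0 ⇒ h = (s−f)·(s + √(s² + DoF²)) / DoF = 1304600 × (1305000 + √(1305000² + 560000²)) / 560000 = 1304600 × (1305000 + 1420079) / 560000 ≈ 6348461 mm.
Then N = f²/(c·h) = 400² / (0.014 × 6348461) = 160000 / 88878 ≈ 1.80.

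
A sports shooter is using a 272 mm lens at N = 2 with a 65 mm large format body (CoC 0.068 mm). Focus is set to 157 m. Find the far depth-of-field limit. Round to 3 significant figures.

Hyperfocal distance H = f²/(N·c) + f = 272²/(2 × 0.068) + 272 = 73984/0.136 + 272 ≈ 544272.0 mm ≈ 544.3 m.
Far limit Df = s·(H − f)/(H − s) = 157000 × (544272.0 − 272) / (544272.0 − 157000) = 157000 × 544000.0 / 387272.0 ≈ 220538 mm ≈ 221 m.

221 m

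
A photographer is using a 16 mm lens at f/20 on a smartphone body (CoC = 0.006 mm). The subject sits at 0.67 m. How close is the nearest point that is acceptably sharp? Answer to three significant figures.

0.513 m

Hyperfocal distance H = f²/(N·c) + f = 16²/(20 × 0.006) + 16 = 256/0.12 + 16 ≈ 2149.3 mm ≈ 2.149 m.
Near limit Dn = s·(H − f)/(H + s − 2f) = 670 × (2149.3 − 16) / (2149.3 + 670 − 2 × 16) = 670 × 2133.3 / 2787.3 ≈ 512.80 mm ≈ 0.513 m.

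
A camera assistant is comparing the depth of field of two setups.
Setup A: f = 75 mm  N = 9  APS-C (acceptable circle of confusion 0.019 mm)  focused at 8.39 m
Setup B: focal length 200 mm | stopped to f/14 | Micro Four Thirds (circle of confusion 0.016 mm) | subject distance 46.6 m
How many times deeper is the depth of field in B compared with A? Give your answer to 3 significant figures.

Setup A: H = 75²/(9×0.019) + 75 ≈ 32969.7 mm; DoF = Df − Dn = 11228.2 − 6697.1 ≈ 4531.1 mm.
Setup B: H = 200²/(14×0.016) + 200 ≈ 178771.4 mm; DoF = Df − Dn = 62959 − 36989 ≈ 25970 mm.
Ratio = 25970 / 4531.1 ≈ 5.73.

5.73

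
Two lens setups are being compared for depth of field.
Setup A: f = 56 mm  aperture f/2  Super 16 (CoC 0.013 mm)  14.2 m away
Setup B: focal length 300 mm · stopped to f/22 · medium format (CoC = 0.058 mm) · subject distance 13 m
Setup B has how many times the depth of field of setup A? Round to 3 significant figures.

1.43

Setup A: H = 56²/(2×0.013) + 56 ≈ 120671.4 mm; DoF = Df − Dn = 16086.4 − 12709.6 ≈ 3376.8 mm.
Setup B: H = 300²/(22×0.058) + 300 ≈ 70832.9 mm; DoF = Df − Dn = 15854.8 − 11016.4 ≈ 4838.4 mm.
Ratio = 4838.4 / 3376.8 ≈ 1.43.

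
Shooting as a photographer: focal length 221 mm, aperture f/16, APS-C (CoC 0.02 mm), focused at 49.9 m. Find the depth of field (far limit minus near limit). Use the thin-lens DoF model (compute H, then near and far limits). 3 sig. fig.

Hyperfocal distance H = f²/(N·c) + f = 221²/(16 × 0.02) + 221 = 48841/0.32 + 221 ≈ 152849.1 mm ≈ 152.8 m.
Near limit Dn = s·(H − f)/(H + s − 2f) = 49900 × (152849.1 − 221) / (152849.1 + 49900 − 2 × 221) = 49900 × 152628.1 / 202307.1 ≈ 37646 mm.
Far limit Df = s·(H − f)/(H − s) = 49900 × (152849.1 − 221) / (152849.1 − 49900) = 49900 × 152628.1 / 102949.1 ≈ 73980 mm.
Depth of field = Df − Dn = 73980 − 37646 ≈ 36334 mm ≈ 36.3 m.

36.3 m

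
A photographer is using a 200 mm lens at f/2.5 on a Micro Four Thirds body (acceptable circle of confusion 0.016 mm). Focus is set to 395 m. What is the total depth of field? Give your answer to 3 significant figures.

Hyperfocal distance H = f²/(N·c) + f = 200²/(2.5 × 0.016) + 200 = 40000/0.04 + 200 ≈ 1000200.0 mm ≈ 1000 m.
Near limit Dn = s·(H − f)/(H + s − 2f) = 395000 × (1000200.0 − 200) / (1000200.0 + 395000 − 2 × 200) = 395000 × 1000000.0 / 1394800.0 ≈ 283195 mm.
Far limit Df = s·(H − f)/(H − s) = 395000 × (1000200.0 − 200) / (1000200.0 − 395000) = 395000 × 1000000.0 / 605200.0 ≈ 652677 mm.
Depth of field = Df − Dn = 652677 − 283195 ≈ 369482 mm ≈ 369 m.

369 m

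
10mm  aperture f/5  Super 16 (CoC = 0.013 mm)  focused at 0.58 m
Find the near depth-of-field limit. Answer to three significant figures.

423 mm

Hyperfocal distance H = f²/(N·c) + f = 10²/(5 × 0.013) + 10 = 100/0.065 + 10 ≈ 1548.5 mm ≈ 1.548 m.
Near limit Dn = s·(H − f)/(H + s − 2f) = 580 × (1548.5 − 10) / (1548.5 + 580 − 2 × 10) = 580 × 1538.5 / 2108.5 ≈ 423.20 mm.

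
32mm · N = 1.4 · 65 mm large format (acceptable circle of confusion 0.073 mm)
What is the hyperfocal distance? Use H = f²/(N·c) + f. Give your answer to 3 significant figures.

Hyperfocal distance H = f²/(N·c) + f = 32²/(1.4 × 0.073) + 32 = 1024/0.1022 + 32 ≈ 10051.6 mm ≈ 10.1 m.

10.1 m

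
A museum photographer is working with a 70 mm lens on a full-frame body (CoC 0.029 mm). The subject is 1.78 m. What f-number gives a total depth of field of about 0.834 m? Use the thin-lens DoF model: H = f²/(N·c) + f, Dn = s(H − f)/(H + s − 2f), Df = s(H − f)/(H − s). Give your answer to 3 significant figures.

f/22

Write h = H − f = f²/(N·c). The thin-lens limits are Dn = s·h/(h + (s−f)) and Df = s·h/(h − (s−f)), so DoF = Df − Dn = 2·s·(s−f)·h / (h² − (s−f)²).
That is a quadratic in h: DoF·h² − 2·s·(s−f)·h − DoF·(s−f)² = 0 ⇒ h = (s−f)·(s + √(s² + DoF²)) / DoF = 1710 × (1780 + √(1780² + 834²)) / 834 = 1710 × (1780 + 1965.69) / 834 ≈ 7680.0 mm.
Then N = f²/(c·h) = 70² / (0.029 × 7680.0) = 4900 / 222.72 ≈ 22.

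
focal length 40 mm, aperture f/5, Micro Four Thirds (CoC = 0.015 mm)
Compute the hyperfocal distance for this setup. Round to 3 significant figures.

21.4 m

Hyperfocal distance H = f²/(N·c) + f = 40²/(5 × 0.015) + 40 = 1600/0.075 + 40 ≈ 21373.3 mm ≈ 21.4 m.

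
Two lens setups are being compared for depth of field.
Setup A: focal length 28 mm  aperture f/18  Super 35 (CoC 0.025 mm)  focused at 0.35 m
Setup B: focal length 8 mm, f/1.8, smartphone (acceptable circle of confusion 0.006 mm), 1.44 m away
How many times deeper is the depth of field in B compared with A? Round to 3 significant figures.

5.52

Setup A: H = 28²/(18×0.025) + 28 ≈ 1770.2 mm; DoF = Df − Dn = 429.35 − 295.40 ≈ 133.95 mm.
Setup B: H = 8²/(1.8×0.006) + 8 ≈ 5933.9 mm; DoF = Df − Dn = 1898.86 − 1159.75 ≈ 739.11 mm.
Ratio = 739.11 / 133.95 ≈ 5.52.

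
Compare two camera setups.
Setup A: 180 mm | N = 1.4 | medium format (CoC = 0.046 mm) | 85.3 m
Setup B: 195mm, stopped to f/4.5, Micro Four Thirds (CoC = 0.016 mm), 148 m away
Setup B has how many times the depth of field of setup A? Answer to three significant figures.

3.02

Setup A: H = 180²/(1.4×0.046) + 180 ≈ 503285.6 mm; DoF = Df − Dn = 102671 − 72957 ≈ 29714 mm.
Setup B: H = 195²/(4.5×0.016) + 195 ≈ 528320.0 mm; DoF = Df − Dn = 205518 − 115637 ≈ 89881 mm.
Ratio = 89881 / 29714 ≈ 3.02.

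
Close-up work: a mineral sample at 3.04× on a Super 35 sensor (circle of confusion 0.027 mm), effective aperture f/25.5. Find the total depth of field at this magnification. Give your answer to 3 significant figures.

At magnification m, DoF ≈ 2·N_eff·c/m² = 2 × 25.5 × 0.027 / 3.04² = 1.377 / 9.242 ≈ 0.149 mm.

0.149 mm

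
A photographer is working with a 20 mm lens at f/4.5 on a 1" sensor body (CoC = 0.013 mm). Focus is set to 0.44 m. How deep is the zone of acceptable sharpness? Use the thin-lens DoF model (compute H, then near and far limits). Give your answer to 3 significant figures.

54.3 mm

Hyperfocal distance H = f²/(N·c) + f = 20²/(4.5 × 0.013) + 20 = 400/0.0585 + 20 ≈ 6857.6 mm ≈ 6.858 m.
Near limit Dn = s·(H − f)/(H + s − 2f) = 440 × (6857.6 − 20) / (6857.6 + 440 − 2 × 20) = 440 × 6837.6 / 7257.6 ≈ 414.537 mm.
Far limit Df = s·(H − f)/(H − s) = 440 × (6857.6 − 20) / (6857.6 − 440) = 440 × 6837.6 / 6417.6 ≈ 468.796 mm.
Depth of field = Df − Dn = 468.796 − 414.537 ≈ 54.259 mm.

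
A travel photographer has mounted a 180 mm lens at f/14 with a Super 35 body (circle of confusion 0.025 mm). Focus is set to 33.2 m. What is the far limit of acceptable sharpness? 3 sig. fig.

Hyperfocal distance H = f²/(N·c) + f = 180²/(14 × 0.025) + 180 = 32400/0.35 + 180 ≈ 92751.4 mm ≈ 92.75 m.
Far limit Df = s·(H − f)/(H − s) = 33200 × (92751.4 − 180) / (92751.4 − 33200) = 33200 × 92571.4 / 59551.4 ≈ 51609 mm ≈ 51.6 m.

51.6 m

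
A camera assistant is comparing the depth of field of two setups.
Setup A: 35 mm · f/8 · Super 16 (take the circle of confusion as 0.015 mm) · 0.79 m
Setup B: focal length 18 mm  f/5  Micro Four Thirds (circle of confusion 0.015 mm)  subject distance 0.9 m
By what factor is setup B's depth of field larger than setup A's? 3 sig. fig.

Setup A: H = 35²/(8×0.015) + 35 ≈ 10243.3 mm; DoF = Df − Dn = 853.09 − 735.60 ≈ 117.49 mm.
Setup B: H = 18²/(5×0.015) + 18 ≈ 4338.0 mm; DoF = Df − Dn = 1130.89 − 747.40 ≈ 383.49 mm.
Ratio = 383.49 / 117.49 ≈ 3.26.

3.26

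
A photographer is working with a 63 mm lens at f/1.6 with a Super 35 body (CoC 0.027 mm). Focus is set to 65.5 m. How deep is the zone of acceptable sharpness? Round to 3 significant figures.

189 m

Hyperfocal distance H = f²/(N·c) + f = 63²/(1.6 × 0.027) + 63 = 3969/0.0432 + 63 ≈ 91938.0 mm ≈ 91.94 m.
Near limit Dn = s·(H − f)/(H + s − 2f) = 65500 × (91938.0 − 63) / (91938.0 + 65500 − 2 × 63) = 65500 × 91875.0 / 157312.0 ≈ 38254 mm.
Far limit Df = s·(H − f)/(H − s) = 65500 × (91938.0 − 63) / (91938.0 − 65500) = 65500 × 91875.0 / 26438.0 ≈ 227620 mm.
Depth of field = Df − Dn = 227620 − 38254 ≈ 189366 mm ≈ 189 m.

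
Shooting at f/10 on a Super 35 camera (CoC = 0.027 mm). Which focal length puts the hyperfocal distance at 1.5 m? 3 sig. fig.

20.0 mm

From H = f²/(N·c) + f, with f ≪ H: f ≈ √(H·N·c) = √(1500 × 10 × 0.027) = √405.00 ≈ 20.12 mm.
Exact: f² + N·c·f − N·c·H = 0 ⇒ f = (−N·c + √((N·c)² + 4·N·c·H))/2 = (−0.27 + √1620.1)/2 ≈ 19.990 mm ≈ 20.0 mm.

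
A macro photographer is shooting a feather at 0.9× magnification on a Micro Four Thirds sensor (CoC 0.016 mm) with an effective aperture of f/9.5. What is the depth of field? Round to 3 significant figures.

At magnification m, DoF ≈ 2·N_eff·c/m² = 2 × 9.5 × 0.016 / 0.9² = 0.304 / 0.81 ≈ 0.375 mm.

0.375 mm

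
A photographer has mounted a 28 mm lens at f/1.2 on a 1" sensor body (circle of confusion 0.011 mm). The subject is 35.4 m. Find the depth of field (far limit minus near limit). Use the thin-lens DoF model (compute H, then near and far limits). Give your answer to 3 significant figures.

Hyperfocal distance H = f²/(N·c) + f = 28²/(1.2 × 0.011) + 28 = 784/0.0132 + 28 ≈ 59421.9 mm ≈ 59.42 m.
Near limit Dn = s·(H − f)/(H + s − 2f) = 35400 × (59421.9 − 28) / (59421.9 + 35400 − 2 × 28) = 35400 × 59393.9 / 94765.9 ≈ 22187 mm.
Far limit Df = s·(H − f)/(H − s) = 35400 × (59421.9 − 28) / (59421.9 − 35400) = 35400 × 59393.9 / 24021.9 ≈ 87526 mm.
Depth of field = Df − Dn = 87526 − 22187 ≈ 65339 mm ≈ 65.3 m.

65.3 m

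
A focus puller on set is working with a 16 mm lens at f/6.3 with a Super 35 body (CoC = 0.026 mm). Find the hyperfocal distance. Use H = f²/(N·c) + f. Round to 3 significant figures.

Hyperfocal distance H = f²/(N·c) + f = 16²/(6.3 × 0.026) + 16 = 256/0.1638 + 16 ≈ 1578.9 mm ≈ 1.58 m.

1.58 m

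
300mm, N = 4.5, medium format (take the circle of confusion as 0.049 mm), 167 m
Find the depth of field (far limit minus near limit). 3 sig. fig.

164 m

Hyperfocal distance H = f²/(N·c) + f = 300²/(4.5 × 0.049) + 300 = 90000/0.2205 + 300 ≈ 408463.3 mm ≈ 408.5 m.
Near limit Dn = s·(H − f)/(H + s − 2f) = 167000 × (408463.3 − 300) / (408463.3 + 167000 − 2 × 300) = 167000 × 408163.3 / 574863.3 ≈ 118573 mm.
Far limit Df = s·(H − f)/(H − s) = 167000 × (408463.3 − 300) / (408463.3 − 167000) = 167000 × 408163.3 / 241463.3 ≈ 282292 mm.
Depth of field = Df − Dn = 282292 − 118573 ≈ 163719 mm ≈ 164 m.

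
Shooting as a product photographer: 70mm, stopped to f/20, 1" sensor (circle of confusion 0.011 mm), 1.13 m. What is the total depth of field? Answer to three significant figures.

Hyperfocal distance H = f²/(N·c) + f = 70²/(20 × 0.011) + 70 = 4900/0.22 + 70 ≈ 22342.7 mm ≈ 22.34 m.
Near limit Dn = s·(H − f)/(H + s − 2f) = 1130 × (22342.7 − 70) / (22342.7 + 1130 − 2 × 70) = 1130 × 22272.7 / 23332.7 ≈ 1078.66 mm.
Far limit Df = s·(H − f)/(H − s) = 1130 × (22342.7 − 70) / (22342.7 − 1130) = 1130 × 22272.7 / 21212.7 ≈ 1186.47 mm.
Depth of field = Df − Dn = 1186.47 − 1078.66 ≈ 107.81 mm.

108 mm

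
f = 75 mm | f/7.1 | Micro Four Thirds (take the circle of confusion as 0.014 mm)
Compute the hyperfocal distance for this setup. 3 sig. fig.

56.7 m

Hyperfocal distance H = f²/(N·c) + f = 75²/(7.1 × 0.014) + 75 = 5625/0.0994 + 75 ≈ 56664.5 mm ≈ 56.7 m.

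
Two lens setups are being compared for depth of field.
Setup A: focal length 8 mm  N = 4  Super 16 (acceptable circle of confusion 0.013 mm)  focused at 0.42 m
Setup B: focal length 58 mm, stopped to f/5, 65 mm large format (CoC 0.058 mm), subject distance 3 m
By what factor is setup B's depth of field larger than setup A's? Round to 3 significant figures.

5.14

Setup A: H = 8²/(4×0.013) + 8 ≈ 1238.8 mm; DoF = Df − Dn = 631.34 − 314.67 ≈ 316.67 mm.
Setup B: H = 58²/(5×0.058) + 58 ≈ 11658.0 mm; DoF = Df − Dn = 4019.4 − 2393.1 ≈ 1626.3 mm.
Ratio = 1626.3 / 316.67 ≈ 5.14.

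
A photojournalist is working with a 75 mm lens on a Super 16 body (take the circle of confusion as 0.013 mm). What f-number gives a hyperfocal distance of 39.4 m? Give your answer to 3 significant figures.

Rearrange H = f²/(N·c) + f for N: N = f² / ((H − f)·c).
N = 75² / ((39400 − 75) × 0.013) = 5625 / 511.2 ≈ 11.

f/11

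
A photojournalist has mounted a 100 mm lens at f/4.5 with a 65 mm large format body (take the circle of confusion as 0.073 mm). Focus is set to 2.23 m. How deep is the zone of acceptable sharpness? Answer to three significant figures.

Hyperfocal distance H = f²/(N·c) + f = 100²/(4.5 × 0.073) + 100 = 10000/0.3285 + 100 ≈ 30541.4 mm ≈ 30.54 m.
Near limit Dn = s·(H − f)/(H + s − 2f) = 2230 × (30541.4 − 100) / (30541.4 + 2230 − 2 × 100) = 2230 × 30441.4 / 32571.4 ≈ 2084.17 mm.
Far limit Df = s·(H − f)/(H − s) = 2230 × (30541.4 − 100) / (30541.4 − 2230) = 2230 × 30441.4 / 28311.4 ≈ 2397.77 mm.
Depth of field = Df − Dn = 2397.77 − 2084.17 ≈ 313.60 mm.

314 mm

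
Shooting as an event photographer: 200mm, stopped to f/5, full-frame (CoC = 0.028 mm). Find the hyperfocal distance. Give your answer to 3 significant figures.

286 m

Hyperfocal distance H = f²/(N·c) + f = 200²/(5 × 0.028) + 200 = 40000/0.14 + 200 ≈ 285914.3 mm ≈ 286 m.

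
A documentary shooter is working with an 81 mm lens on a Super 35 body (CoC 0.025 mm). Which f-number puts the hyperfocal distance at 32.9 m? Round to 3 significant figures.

f/8

Rearrange H = f²/(N·c) + f for N: N = f² / ((H − f)·c).
N = 81² / ((32900 − 81) × 0.025) = 6561 / 820.5 ≈ 8.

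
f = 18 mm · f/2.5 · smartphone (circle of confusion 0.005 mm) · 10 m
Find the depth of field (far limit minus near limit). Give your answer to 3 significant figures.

9.04 m

Hyperfocal distance H = f²/(N·c) + f = 18²/(2.5 × 0.005) + 18 = 324/0.0125 + 18 ≈ 25938.0 mm ≈ 25.94 m.
Near limit Dn = s·(H − f)/(H + s − 2f) = 10000 × (25938.0 − 18) / (25938.0 + 10000 − 2 × 18) = 10000 × 25920.0 / 35902.0 ≈ 7219.7 mm.
Far limit Df = s·(H − f)/(H − s) = 10000 × (25938.0 − 18) / (25938.0 − 10000) = 10000 × 25920.0 / 15938.0 ≈ 16263.0 mm.
Depth of field = Df − Dn = 16263.0 − 7219.7 ≈ 9043.3 mm ≈ 9.04 m.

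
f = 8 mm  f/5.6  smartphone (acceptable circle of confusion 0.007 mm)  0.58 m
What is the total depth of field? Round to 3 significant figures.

463 mm

Hyperfocal distance H = f²/(N·c) + f = 8²/(5.6 × 0.007) + 8 = 64/0.0392 + 8 ≈ 1640.7 mm ≈ 1.641 m.
Near limit Dn = s·(H − f)/(H + s − 2f) = 580 × (1640.7 − 8) / (1640.7 + 580 − 2 × 8) = 580 × 1632.7 / 2204.7 ≈ 429.52 mm.
Far limit Df = s·(H − f)/(H − s) = 580 × (1640.7 − 8) / (1640.7 − 580) = 580 × 1632.7 / 1060.7 ≈ 892.79 mm.
Depth of field = Df − Dn = 892.79 − 429.52 ≈ 463.27 mm.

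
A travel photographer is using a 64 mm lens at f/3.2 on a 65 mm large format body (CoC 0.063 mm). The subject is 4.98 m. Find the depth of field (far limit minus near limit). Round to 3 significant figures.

Hyperfocal distance H = f²/(N·c) + f = 64²/(3.2 × 0.063) + 64 = 4096/0.2016 + 64 ≈ 20381.5 mm ≈ 20.38 m.
Near limit Dn = s·(H − f)/(H + s − 2f) = 4980 × (20381.5 − 64) / (20381.5 + 4980 − 2 × 64) = 4980 × 20317.5 / 25233.5 ≈ 4009.8 mm.
Far limit Df = s·(H − f)/(H − s) = 4980 × (20381.5 − 64) / (20381.5 − 4980) = 4980 × 20317.5 / 15401.5 ≈ 6569.6 mm.
Depth of field = Df − Dn = 6569.6 − 4009.8 ≈ 2559.8 mm ≈ 2.56 m.

2.56 m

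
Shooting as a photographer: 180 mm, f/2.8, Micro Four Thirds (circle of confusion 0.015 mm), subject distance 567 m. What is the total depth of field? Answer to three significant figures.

Hyperfocal distance H = f²/(N·c) + f = 180²/(2.8 × 0.015) + 180 = 32400/0.042 + 180 ≈ 771608.6 mm ≈ 771.6 m.
Near limit Dn = s·(H − f)/(H + s − 2f) = 567000 × (771608.6 − 180) / (771608.6 + 567000 − 2 × 180) = 567000 × 771428.6 / 1338248.6 ≈ 326845 mm.
Far limit Df = s·(H − f)/(H − s) = 567000 × (771608.6 − 180) / (771608.6 − 567000) = 567000 × 771428.6 / 204608.6 ≈ 2137740 mm.
Depth of field = Df − Dn = 2137740 − 326845 ≈ 1810895 mm ≈ 1810 m.

1810 m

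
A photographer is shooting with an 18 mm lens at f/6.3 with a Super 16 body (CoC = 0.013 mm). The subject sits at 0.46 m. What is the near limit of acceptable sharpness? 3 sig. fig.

Hyperfocal distance H = f²/(N·c) + f = 18²/(6.3 × 0.013) + 18 = 324/0.0819 + 18 ≈ 3974.0 mm ≈ 3.974 m.
Near limit Dn = s·(H − f)/(H + s − 2f) = 460 × (3974.0 − 18) / (3974.0 + 460 − 2 × 18) = 460 × 3956.0 / 4398.0 ≈ 413.77 mm.

414 mm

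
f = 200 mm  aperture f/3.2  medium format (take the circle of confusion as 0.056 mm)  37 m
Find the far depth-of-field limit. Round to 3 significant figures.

Hyperfocal distance H = f²/(N·c) + f = 200²/(3.2 × 0.056) + 200 = 40000/0.1792 + 200 ≈ 223414.3 mm ≈ 223.4 m.
Far limit Df = s·(H − f)/(H − s) = 37000 × (223414.3 − 200) / (223414.3 − 37000) = 37000 × 223214.3 / 186414.3 ≈ 44304 mm ≈ 44.3 m.

44.3 m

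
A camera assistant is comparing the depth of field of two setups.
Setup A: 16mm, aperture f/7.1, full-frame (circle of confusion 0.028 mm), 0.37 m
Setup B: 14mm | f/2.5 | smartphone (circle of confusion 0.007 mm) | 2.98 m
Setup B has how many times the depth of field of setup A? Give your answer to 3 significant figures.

Setup A: H = 16²/(7.1×0.028) + 16 ≈ 1303.7 mm; DoF = Df − Dn = 510.28 − 290.22 ≈ 220.06 mm.
Setup B: H = 14²/(2.5×0.007) + 14 ≈ 11214.0 mm; DoF = Df − Dn = 4053.4 − 2356.1 ≈ 1697.3 mm.
Ratio = 1697.3 / 220.06 ≈ 7.71.

7.71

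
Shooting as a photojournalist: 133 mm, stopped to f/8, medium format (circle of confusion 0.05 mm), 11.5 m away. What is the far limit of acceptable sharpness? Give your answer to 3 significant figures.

15.5 m

Hyperfocal distance H = f²/(N·c) + f = 133²/(8 × 0.05) + 133 = 17689/0.4 + 133 ≈ 44355.5 mm ≈ 44.36 m.
Far limit Df = s·(H − f)/(H − s) = 11500 × (44355.5 − 133) / (44355.5 − 11500) = 11500 × 44222.5 / 32855.5 ≈ 15479 mm ≈ 15.5 m.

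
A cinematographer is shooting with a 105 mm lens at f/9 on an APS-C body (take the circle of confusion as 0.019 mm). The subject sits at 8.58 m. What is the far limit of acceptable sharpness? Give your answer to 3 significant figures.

9.88 m

Hyperfocal distance H = f²/(N·c) + f = 105²/(9 × 0.019) + 105 = 11025/0.171 + 105 ≈ 64578.7 mm ≈ 64.58 m.
Far limit Df = s·(H − f)/(H − s) = 8580 × (64578.7 − 105) / (64578.7 − 8580) = 8580 × 64473.7 / 55998.7 ≈ 9878.5 mm ≈ 9.88 m.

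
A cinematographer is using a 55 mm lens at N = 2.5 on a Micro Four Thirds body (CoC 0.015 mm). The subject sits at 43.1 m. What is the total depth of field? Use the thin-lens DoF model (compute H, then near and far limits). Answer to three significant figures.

Hyperfocal distance H = f²/(N·c) + f = 55²/(2.5 × 0.015) + 55 = 3025/0.0375 + 55 ≈ 80721.7 mm ≈ 80.72 m.
Near limit Dn = s·(H − f)/(H + s − 2f) = 43100 × (80721.7 − 55) / (80721.7 + 43100 − 2 × 55) = 43100 × 80666.7 / 123711.7 ≈ 28104 mm.
Far limit Df = s·(H − f)/(H − s) = 43100 × (80721.7 − 55) / (80721.7 − 43100) = 43100 × 80666.7 / 37621.7 ≈ 92413 mm.
Depth of field = Df − Dn = 92413 − 28104 ≈ 64309 mm ≈ 64.3 m.

64.3 m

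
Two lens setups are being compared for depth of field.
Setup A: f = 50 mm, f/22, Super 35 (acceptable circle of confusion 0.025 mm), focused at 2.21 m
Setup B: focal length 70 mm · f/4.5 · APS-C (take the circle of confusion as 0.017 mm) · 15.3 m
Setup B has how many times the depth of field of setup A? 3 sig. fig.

2.84

Setup A: H = 50²/(22×0.025) + 50 ≈ 4595.5 mm; DoF = Df − Dn = 4211.1 − 1498.1 ≈ 2713.0 mm.
Setup B: H = 70²/(4.5×0.017) + 70 ≈ 64122.3 mm; DoF = Df − Dn = 20072.8 − 12360.9 ≈ 7711.9 mm.
Ratio = 7711.9 / 2713.0 ≈ 2.84.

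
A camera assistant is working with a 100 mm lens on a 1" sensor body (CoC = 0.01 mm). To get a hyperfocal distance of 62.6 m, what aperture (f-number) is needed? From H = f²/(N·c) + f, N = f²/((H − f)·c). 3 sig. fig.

f/16

Rearrange H = f²/(N·c) + f for N: N = f² / ((H − f)·c).
N = 100² / ((62600 − 100) × 0.01) = 10000 / 625.0 ≈ 16.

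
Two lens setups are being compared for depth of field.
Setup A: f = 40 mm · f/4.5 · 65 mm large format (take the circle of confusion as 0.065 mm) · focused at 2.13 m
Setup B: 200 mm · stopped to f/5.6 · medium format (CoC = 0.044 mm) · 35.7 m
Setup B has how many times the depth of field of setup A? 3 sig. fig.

8.60

Setup A: H = 40²/(4.5×0.065) + 40 ≈ 5510.1 mm; DoF = Df − Dn = 3447.0 − 1541.2 ≈ 1905.8 mm.
Setup B: H = 200²/(5.6×0.044) + 200 ≈ 162537.7 mm; DoF = Df − Dn = 45692 − 29294 ≈ 16398 mm.
Ratio = 16398 / 1905.8 ≈ 8.60.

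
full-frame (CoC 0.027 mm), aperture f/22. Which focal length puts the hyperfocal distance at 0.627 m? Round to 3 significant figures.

19.0 mm

From H = f²/(N·c) + f, with f ≪ H: f ≈ √(H·N·c) = √(627 × 22 × 0.027) = √372.44 ≈ 19.30 mm.
Exact: f² + N·c·f − N·c·H = 0 ⇒ f = (−N·c + √((N·c)² + 4·N·c·H))/2 = (−0.594 + √1490.1)/2 ≈ 19.004 mm ≈ 19.0 mm.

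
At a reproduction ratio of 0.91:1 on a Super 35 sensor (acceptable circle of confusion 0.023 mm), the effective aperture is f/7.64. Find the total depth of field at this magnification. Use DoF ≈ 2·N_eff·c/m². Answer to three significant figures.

0.424 mm

At magnification m, DoF ≈ 2·N_eff·c/m² = 2 × 7.64 × 0.023 / 0.91² = 0.3514 / 0.8281 ≈ 0.424 mm.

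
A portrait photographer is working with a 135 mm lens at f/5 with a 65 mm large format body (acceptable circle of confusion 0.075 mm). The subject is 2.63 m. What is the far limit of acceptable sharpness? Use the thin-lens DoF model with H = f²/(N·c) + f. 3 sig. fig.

Hyperfocal distance H = f²/(N·c) + f = 135²/(5 × 0.075) + 135 = 18225/0.375 + 135 ≈ 48735.0 mm ≈ 48.73 m.
Far limit Df = s·(H − f)/(H − s) = 2630 × (48735.0 − 135) / (48735.0 − 2630) = 2630 × 48600.0 / 46105.0 ≈ 2772.3 mm ≈ 2.77 m.

2.77 m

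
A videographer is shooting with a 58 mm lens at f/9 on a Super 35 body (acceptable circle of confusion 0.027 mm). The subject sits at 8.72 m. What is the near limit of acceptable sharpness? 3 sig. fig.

5.36 m

Hyperfocal distance H = f²/(N·c) + f = 58²/(9 × 0.027) + 58 = 3364/0.243 + 58 ≈ 13901.6 mm ≈ 13.90 m.
Near limit Dn = s·(H − f)/(H + s − 2f) = 8720 × (13901.6 − 58) / (13901.6 + 8720 − 2 × 58) = 8720 × 13843.6 / 22505.6 ≈ 5363.8 mm ≈ 5.36 m.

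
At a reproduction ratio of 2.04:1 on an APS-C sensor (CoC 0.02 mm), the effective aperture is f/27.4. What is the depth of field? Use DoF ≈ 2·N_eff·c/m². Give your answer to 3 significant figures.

At magnification m, DoF ≈ 2·N_eff·c/m² = 2 × 27.4 × 0.02 / 2.04² = 1.096 / 4.162 ≈ 0.263 mm.

0.263 mm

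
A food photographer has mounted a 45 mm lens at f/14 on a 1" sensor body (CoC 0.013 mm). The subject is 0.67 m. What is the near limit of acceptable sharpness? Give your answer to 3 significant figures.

0.634 m

Hyperfocal distance H = f²/(N·c) + f = 45²/(14 × 0.013) + 45 = 2025/0.182 + 45 ≈ 11171.4 mm ≈ 11.17 m.
Near limit Dn = s·(H − f)/(H + s − 2f) = 670 × (11171.4 − 45) / (11171.4 + 670 − 2 × 45) = 670 × 11126.4 / 11751.4 ≈ 634.37 mm ≈ 0.634 m.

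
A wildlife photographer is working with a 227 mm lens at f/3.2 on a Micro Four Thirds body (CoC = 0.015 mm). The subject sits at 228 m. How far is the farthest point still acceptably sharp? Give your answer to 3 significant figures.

289 m

Hyperfocal distance H = f²/(N·c) + f = 227²/(3.2 × 0.015) + 227 = 51529/0.048 + 227 ≈ 1073747.8 mm ≈ 1074 m.
Far limit Df = s·(H − f)/(H − s) = 228000 × (1073747.8 − 227) / (1073747.8 − 228000) = 228000 × 1073520.8 / 845747.8 ≈ 289404 mm ≈ 289 m.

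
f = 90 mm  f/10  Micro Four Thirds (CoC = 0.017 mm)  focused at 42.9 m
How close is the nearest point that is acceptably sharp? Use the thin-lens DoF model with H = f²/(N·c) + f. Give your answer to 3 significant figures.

Hyperfocal distance H = f²/(N·c) + f = 90²/(10 × 0.017) + 90 = 8100/0.17 + 90 ≈ 47737.1 mm ≈ 47.74 m.
Near limit Dn = s·(H − f)/(H + s − 2f) = 42900 × (47737.1 − 90) / (47737.1 + 42900 − 2 × 90) = 42900 × 47647.1 / 90457.1 ≈ 22597 mm ≈ 22.6 m.

22.6 m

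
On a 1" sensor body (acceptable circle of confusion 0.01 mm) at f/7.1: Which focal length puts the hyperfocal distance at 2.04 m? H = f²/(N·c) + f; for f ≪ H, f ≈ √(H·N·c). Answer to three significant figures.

12.0 mm

From H = f²/(N·c) + f, with f ≪ H: f ≈ √(H·N·c) = √(2040 × 7.1 × 0.01) = √144.84 ≈ 12.03 mm.
The +f correction barely moves this — solving exactly, f² + N·c·f − N·c·H = 0 ⇒ f = (−N·c + √((N·c)² + 4·N·c·H))/2 = (−0.071 + √579.37)/2 ≈ 12.000 mm, so f ≈ 12.0 mm.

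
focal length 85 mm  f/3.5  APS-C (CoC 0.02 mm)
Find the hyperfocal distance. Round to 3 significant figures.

103 m

Hyperfocal distance H = f²/(N·c) + f = 85²/(3.5 × 0.02) + 85 = 7225/0.07 + 85 ≈ 103299.3 mm ≈ 103 m.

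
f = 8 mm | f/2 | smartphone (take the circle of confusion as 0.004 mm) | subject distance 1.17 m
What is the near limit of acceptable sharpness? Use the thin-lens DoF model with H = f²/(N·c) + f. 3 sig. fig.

1.02 m

Hyperfocal distance H = f²/(N·c) + f = 8²/(2 × 0.004) + 8 = 64/0.008 + 8 ≈ 8008.0 mm ≈ 8.008 m.
Near limit Dn = s·(H − f)/(H + s − 2f) = 1170 × (8008.0 − 8) / (8008.0 + 1170 − 2 × 8) = 1170 × 8000.0 / 9162.0 ≈ 1021.6 mm ≈ 1.02 m.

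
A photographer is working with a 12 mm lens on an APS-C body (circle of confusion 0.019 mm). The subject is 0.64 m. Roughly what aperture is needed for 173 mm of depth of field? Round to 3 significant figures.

Write h = H − f = f²/(N·c). The thin-lens limits are Dn = s·h/(h + (s−f)) and Df = s·h/(h − (s−f)), so DoF = Df − Dn = 2·s·(s−f)·h / (h² − (s−f)²).
That is a quadratic in h: DoF·h² − 2·s·(s−f)·h − DoF·(s−f)² = 0 ⇒ h = (s−f)·(s + √(s² + DoF²)) / DoF = 628 × (640 + √(640² + 173²)) / 173 = 628 × (640 + 662.970) / 173 ≈ 4729.9 mm.
Then N = f²/(c·h) = 12² / (0.019 × 4729.9) = 144 / 89.867 ≈ 1.60.

f/1.60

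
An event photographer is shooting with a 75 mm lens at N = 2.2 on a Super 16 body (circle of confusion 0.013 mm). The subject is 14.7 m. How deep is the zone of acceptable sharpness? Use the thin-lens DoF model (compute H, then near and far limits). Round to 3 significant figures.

Hyperfocal distance H = f²/(N·c) + f = 75²/(2.2 × 0.013) + 75 = 5625/0.0286 + 75 ≈ 196753.3 mm ≈ 196.8 m.
Near limit Dn = s·(H − f)/(H + s − 2f) = 14700 × (196753.3 − 75) / (196753.3 + 14700 − 2 × 75) = 14700 × 196678.3 / 211303.3 ≈ 13682.6 mm.
Far limit Df = s·(H − f)/(H − s) = 14700 × (196753.3 − 75) / (196753.3 − 14700) = 14700 × 196678.3 / 182053.3 ≈ 15880.9 mm.
Depth of field = Df − Dn = 15880.9 − 13682.6 ≈ 2198.3 mm ≈ 2.20 m.

2.20 m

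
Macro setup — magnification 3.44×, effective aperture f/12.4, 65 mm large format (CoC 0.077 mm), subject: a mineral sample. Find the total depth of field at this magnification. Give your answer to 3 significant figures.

At magnification m, DoF ≈ 2·N_eff·c/m² = 2 × 12.4 × 0.077 / 3.44² = 1.91 / 11.83 ≈ 0.161 mm.

0.161 mm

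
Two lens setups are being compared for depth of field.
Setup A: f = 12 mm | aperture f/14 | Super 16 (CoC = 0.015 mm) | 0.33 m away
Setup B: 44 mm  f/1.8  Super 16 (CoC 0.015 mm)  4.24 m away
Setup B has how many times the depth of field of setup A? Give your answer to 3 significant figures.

Setup A: H = 12²/(14×0.015) + 12 ≈ 697.7 mm; DoF = Df − Dn = 615.38 − 225.45 ≈ 389.93 mm.
Setup B: H = 44²/(1.8×0.015) + 44 ≈ 71747.7 mm; DoF = Df − Dn = 4503.54 − 4005.60 ≈ 497.94 mm.
Ratio = 497.94 / 389.93 ≈ 1.28.

1.28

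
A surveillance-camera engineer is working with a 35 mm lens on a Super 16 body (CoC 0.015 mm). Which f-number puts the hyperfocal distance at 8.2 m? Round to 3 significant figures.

Rearrange H = f²/(N·c) + f for N: N = f² / ((H − f)·c).
N = 35² / ((8200 − 35) × 0.015) = 1225 / 122.5 ≈ 10.

f/10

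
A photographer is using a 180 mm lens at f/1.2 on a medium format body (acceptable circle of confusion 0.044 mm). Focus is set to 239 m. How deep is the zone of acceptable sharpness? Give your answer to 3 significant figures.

219 m

Hyperfocal distance H = f²/(N·c) + f = 180²/(1.2 × 0.044) + 180 = 32400/0.0528 + 180 ≈ 613816.4 mm ≈ 613.8 m.
Near limit Dn = s·(H − f)/(H + s − 2f) = 239000 × (613816.4 − 180) / (613816.4 + 239000 − 2 × 180) = 239000 × 613636.4 / 852456.4 ≈ 172043 mm.
Far limit Df = s·(H − f)/(H − s) = 239000 × (613816.4 − 180) / (613816.4 − 239000) = 239000 × 613636.4 / 374816.4 ≈ 391283 mm.
Depth of field = Df − Dn = 391283 − 172043 ≈ 219240 mm ≈ 219 m.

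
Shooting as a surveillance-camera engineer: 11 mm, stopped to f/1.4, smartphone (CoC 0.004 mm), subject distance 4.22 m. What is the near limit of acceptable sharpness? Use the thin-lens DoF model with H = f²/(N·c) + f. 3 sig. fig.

Hyperfocal distance H = f²/(N·c) + f = 11²/(1.4 × 0.004) + 11 = 121/0.0056 + 11 ≈ 21618.1 mm ≈ 21.62 m.
Near limit Dn = s·(H − f)/(H + s − 2f) = 4220 × (21618.1 − 11) / (21618.1 + 4220 − 2 × 11) = 4220 × 21607.1 / 25816.1 ≈ 3532.0 mm ≈ 3.53 m.

3.53 m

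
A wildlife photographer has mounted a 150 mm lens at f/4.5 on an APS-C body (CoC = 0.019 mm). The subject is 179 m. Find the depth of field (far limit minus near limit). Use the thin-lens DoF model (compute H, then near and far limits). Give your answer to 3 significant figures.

452 m

Hyperfocal distance H = f²/(N·c) + f = 150²/(4.5 × 0.019) + 150 = 22500/0.0855 + 150 ≈ 263307.9 mm ≈ 263.3 m.
Near limit Dn = s·(H − f)/(H + s − 2f) = 179000 × (263307.9 − 150) / (263307.9 + 179000 − 2 × 150) = 179000 × 263157.9 / 442007.9 ≈ 106571 mm.
Far limit Df = s·(H − f)/(H − s) = 179000 × (263307.9 − 150) / (263307.9 − 179000) = 179000 × 263157.9 / 84307.9 ≈ 558729 mm.
Depth of field = Df − Dn = 558729 − 106571 ≈ 452158 mm ≈ 452 m.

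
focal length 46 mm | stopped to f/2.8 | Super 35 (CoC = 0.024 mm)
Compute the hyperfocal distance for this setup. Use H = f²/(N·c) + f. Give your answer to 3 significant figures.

31.5 m

Hyperfocal distance H = f²/(N·c) + f = 46²/(2.8 × 0.024) + 46 = 2116/0.0672 + 46 ≈ 31534.1 mm ≈ 31.5 m.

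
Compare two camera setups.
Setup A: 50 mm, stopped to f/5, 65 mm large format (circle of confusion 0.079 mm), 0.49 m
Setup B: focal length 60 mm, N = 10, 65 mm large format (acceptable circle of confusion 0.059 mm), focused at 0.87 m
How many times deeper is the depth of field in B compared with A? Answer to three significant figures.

Setup A: H = 50²/(5×0.079) + 50 ≈ 6379.1 mm; DoF = Df − Dn = 526.610 − 458.149 ≈ 68.461 mm.
Setup B: H = 60²/(10×0.059) + 60 ≈ 6161.7 mm; DoF = Df − Dn = 1003.17 − 768.04 ≈ 235.13 mm.
Ratio = 235.13 / 68.461 ≈ 3.43.

3.43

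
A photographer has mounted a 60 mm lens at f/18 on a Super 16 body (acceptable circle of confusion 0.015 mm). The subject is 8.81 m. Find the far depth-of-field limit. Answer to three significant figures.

25.6 m

Hyperfocal distance H = f²/(N·c) + f = 60²/(18 × 0.015) + 60 = 3600/0.27 + 60 ≈ 13393.3 mm ≈ 13.39 m.
Far limit Df = s·(H − f)/(H − s) = 8810 × (13393.3 − 60) / (13393.3 − 8810) = 8810 × 13333.3 / 4583.3 ≈ 25629 mm ≈ 25.6 m.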